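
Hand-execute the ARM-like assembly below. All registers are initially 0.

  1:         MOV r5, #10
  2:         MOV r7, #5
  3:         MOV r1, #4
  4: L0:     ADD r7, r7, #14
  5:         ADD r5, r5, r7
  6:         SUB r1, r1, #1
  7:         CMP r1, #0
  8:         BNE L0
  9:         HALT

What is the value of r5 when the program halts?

170

r5=10
r7=5
r1=4
r7=5+14=19
r5=10+19=29
r1=4-1=3
CMP r1, #0  (cmp 3,0)
BNE L0: taken
r7=19+14=33
r5=29+33=62
r1=3-1=2
CMP r1, #0  (cmp 2,0)
BNE L0: taken
r7=33+14=47
r5=62+47=109
r1=2-1=1
CMP r1, #0  (cmp 1,0)
BNE L0: taken
r7=47+14=61
r5=109+61=170
r1=1-1=0
CMP r1, #0  (cmp 0,0)
BNE L0: not taken
halt.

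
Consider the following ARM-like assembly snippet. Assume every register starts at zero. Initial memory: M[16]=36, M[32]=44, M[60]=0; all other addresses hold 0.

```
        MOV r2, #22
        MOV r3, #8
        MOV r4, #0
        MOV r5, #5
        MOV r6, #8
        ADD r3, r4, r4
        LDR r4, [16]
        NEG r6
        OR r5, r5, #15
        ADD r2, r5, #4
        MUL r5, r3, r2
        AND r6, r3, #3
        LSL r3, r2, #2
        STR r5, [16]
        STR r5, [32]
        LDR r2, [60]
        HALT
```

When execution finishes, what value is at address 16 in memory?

0

after MOV r2, #22: r2=22
after MOV r3, #8: r3=8
after MOV r4, #0: r4=0
after MOV r5, #5: r5=5
after MOV r6, #8: r6=8
after ADD r3, r4, r4: r3=0+0=0
after LDR r4, [16]: r4=M[16]=36
after NEG r6: r6=-(8)=-8
after OR r5, r5, #15: r5=5|15=15
after ADD r2, r5, #4: r2=15+4=19
after MUL r5, r3, r2: r5=0*19=0
after AND r6, r3, #3: r6=0&3=0
after LSL r3, r2, #2: r3=19<<2=76
STR r5, [16] → M[16]=0
STR r5, [32] → M[32]=0
after LDR r2, [60]: r2=M[60]=0
halt.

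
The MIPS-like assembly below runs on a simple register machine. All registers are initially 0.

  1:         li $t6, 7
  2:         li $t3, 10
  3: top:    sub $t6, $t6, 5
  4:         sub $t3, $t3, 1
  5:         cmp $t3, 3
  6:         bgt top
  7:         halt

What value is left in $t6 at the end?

-28

$t6=7
$t3=10
$t6=7-5=2
$t3=10-1=9
cmp $t3, 3  (cmp 9,3)
bgt top: taken
$t6=2-5=-3
$t3=9-1=8
cmp $t3, 3  (cmp 8,3)
bgt top: taken
$t6=(-3)-5=-8
$t3=8-1=7
cmp $t3, 3  (cmp 7,3)
bgt top: taken
$t6=(-8)-5=-13
$t3=7-1=6
cmp $t3, 3  (cmp 6,3)
bgt top: taken
$t6=(-13)-5=-18
$t3=6-1=5
cmp $t3, 3  (cmp 5,3)
bgt top: taken
$t6=(-18)-5=-23
$t3=5-1=4
cmp $t3, 3  (cmp 4,3)
bgt top: taken
$t6=(-23)-5=-28
$t3=4-1=3
cmp $t3, 3  (cmp 3,3)
bgt top: not taken
halt.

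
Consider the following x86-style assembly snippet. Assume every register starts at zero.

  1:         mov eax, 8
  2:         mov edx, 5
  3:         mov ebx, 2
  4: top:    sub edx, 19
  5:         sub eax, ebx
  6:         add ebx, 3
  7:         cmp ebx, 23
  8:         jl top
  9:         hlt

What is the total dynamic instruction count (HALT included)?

eax=8
edx=5
ebx=2
edx=5-19=-14
eax=8-2=6
ebx=2+3=5
cmp ebx, 23  (cmp 5,23)
jl top: taken
edx=(-14)-19=-33
eax=6-5=1
ebx=5+3=8
cmp ebx, 23  (cmp 8,23)
jl top: taken
edx=(-33)-19=-52
eax=1-8=-7
ebx=8+3=11
cmp ebx, 23  (cmp 11,23)
jl top: taken
edx=(-52)-19=-71
eax=(-7)-11=-18
ebx=11+3=14
cmp ebx, 23  (cmp 14,23)
jl top: taken
edx=(-71)-19=-90
eax=(-18)-14=-32
ebx=14+3=17
cmp ebx, 23  (cmp 17,23)
jl top: taken
edx=(-90)-19=-109
eax=(-32)-17=-49
ebx=17+3=20
cmp ebx, 23  (cmp 20,23)
jl top: taken
edx=(-109)-19=-128
eax=(-49)-20=-69
ebx=20+3=23
cmp ebx, 23  (cmp 23,23)
jl top: not taken
halt.
Total executed instructions: 39.

39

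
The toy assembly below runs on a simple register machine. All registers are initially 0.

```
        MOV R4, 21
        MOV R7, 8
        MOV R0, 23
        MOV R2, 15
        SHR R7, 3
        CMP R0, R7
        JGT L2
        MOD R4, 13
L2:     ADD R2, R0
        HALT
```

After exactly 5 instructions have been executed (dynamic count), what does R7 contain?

R4=21
R7=8
R0=23
R2=15
R7=8>>3=1
After step 5: R7 = 1.

1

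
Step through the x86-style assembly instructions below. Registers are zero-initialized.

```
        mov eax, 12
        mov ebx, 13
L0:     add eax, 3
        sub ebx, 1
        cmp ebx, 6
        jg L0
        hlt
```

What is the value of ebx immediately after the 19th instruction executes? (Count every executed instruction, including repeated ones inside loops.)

9

after mov eax, 12: eax=12
after mov ebx, 13: ebx=13
after add eax, 3: eax=12+3=15
after sub ebx, 1: ebx=13-1=12
cmp ebx, 6  (cmp 12,6)
jg L0: taken
after add eax, 3: eax=15+3=18
after sub ebx, 1: ebx=12-1=11
cmp ebx, 6  (cmp 11,6)
jg L0: taken
after add eax, 3: eax=18+3=21
after sub ebx, 1: ebx=11-1=10
cmp ebx, 6  (cmp 10,6)
jg L0: taken
after add eax, 3: eax=21+3=24
after sub ebx, 1: ebx=10-1=9
cmp ebx, 6  (cmp 9,6)
jg L0: taken
after add eax, 3: eax=24+3=27
After step 19: ebx = 9.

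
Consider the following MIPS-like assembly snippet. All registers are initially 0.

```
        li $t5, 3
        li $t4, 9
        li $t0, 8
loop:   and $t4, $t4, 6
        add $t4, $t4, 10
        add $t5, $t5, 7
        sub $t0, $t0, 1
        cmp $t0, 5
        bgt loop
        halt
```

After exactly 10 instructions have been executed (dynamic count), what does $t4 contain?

2

after li $t5, 3: $t5=3
after li $t4, 9: $t4=9
after li $t0, 8: $t0=8
after and $t4, $t4, 6: $t4=9&6=0
after add $t4, $t4, 10: $t4=0+10=10
after add $t5, $t5, 7: $t5=3+7=10
after sub $t0, $t0, 1: $t0=8-1=7
cmp $t0, 5  (cmp 7,5)
bgt loop: taken
after and $t4, $t4, 6: $t4=10&6=2
After step 10: $t4 = 2.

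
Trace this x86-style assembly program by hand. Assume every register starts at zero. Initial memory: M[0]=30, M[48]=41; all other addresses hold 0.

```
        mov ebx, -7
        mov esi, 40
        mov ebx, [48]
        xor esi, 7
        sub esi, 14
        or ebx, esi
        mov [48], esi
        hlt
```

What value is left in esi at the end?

33

mov ebx, -7 → ebx=-7
mov esi, 40 → esi=40
mov ebx, [48] → ebx=M[48]=41
xor esi, 7 → esi=40^7=47
sub esi, 14 → esi=47-14=33
or ebx, esi → ebx=41|33=41
mov [48], esi → M[48]=33
halt.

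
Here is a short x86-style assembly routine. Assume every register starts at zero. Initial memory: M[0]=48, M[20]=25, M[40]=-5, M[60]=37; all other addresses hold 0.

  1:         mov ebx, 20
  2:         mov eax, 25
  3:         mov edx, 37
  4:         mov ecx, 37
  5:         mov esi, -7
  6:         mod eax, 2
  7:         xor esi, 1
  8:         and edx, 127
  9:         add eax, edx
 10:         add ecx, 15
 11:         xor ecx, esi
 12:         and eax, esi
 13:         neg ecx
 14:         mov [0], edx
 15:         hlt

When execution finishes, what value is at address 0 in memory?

37

ebx=20
eax=25
edx=37
ecx=37
esi=-7
eax=25%2=1
esi=(-7)^1=-8
edx=37&127=37
eax=1+37=38
ecx=37+15=52
ecx=52^(-8)=-52
eax=38&(-8)=32
ecx=-(-52)=52
mov [0], edx → M[0]=37
halt.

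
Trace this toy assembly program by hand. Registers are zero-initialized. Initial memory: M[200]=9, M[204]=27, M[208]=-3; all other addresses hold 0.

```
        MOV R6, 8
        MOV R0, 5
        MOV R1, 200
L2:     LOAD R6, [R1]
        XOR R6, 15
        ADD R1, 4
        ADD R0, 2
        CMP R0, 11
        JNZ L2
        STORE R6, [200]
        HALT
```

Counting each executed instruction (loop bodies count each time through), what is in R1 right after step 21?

212

after MOV R6, 8: R6=8
after MOV R0, 5: R0=5
after MOV R1, 200: R1=200
after LOAD R6, [R1]: R6=M[200]=9
after XOR R6, 15: R6=9^15=6
after ADD R1, 4: R1=200+4=204
after ADD R0, 2: R0=5+2=7
CMP R0, 11  (cmp 7,11)
JNZ L2: taken
after LOAD R6, [R1]: R6=M[204]=27
after XOR R6, 15: R6=27^15=20
after ADD R1, 4: R1=204+4=208
after ADD R0, 2: R0=7+2=9
CMP R0, 11  (cmp 9,11)
JNZ L2: taken
after LOAD R6, [R1]: R6=M[208]=-3
after XOR R6, 15: R6=(-3)^15=-14
after ADD R1, 4: R1=208+4=212
after ADD R0, 2: R0=9+2=11
CMP R0, 11  (cmp 11,11)
JNZ L2: not taken
After step 21: R1 = 212.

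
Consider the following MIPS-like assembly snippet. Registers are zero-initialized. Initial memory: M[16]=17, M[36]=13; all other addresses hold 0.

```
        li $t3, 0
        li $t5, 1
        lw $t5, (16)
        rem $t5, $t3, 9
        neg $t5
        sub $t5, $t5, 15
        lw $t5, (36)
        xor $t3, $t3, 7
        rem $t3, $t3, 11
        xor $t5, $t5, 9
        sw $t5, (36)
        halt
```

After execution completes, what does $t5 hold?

4

li $t3, 0 → $t3=0
li $t5, 1 → $t5=1
lw $t5, (16) → $t5=M[16]=17
rem $t5, $t3, 9 → $t5=0%9=0
neg $t5 → $t5=-(0)=0
sub $t5, $t5, 15 → $t5=0-15=-15
lw $t5, (36) → $t5=M[36]=13
xor $t3, $t3, 7 → $t3=0^7=7
rem $t3, $t3, 11 → $t3=7%11=7
xor $t5, $t5, 9 → $t5=13^9=4
sw $t5, (36) → M[36]=4
halt.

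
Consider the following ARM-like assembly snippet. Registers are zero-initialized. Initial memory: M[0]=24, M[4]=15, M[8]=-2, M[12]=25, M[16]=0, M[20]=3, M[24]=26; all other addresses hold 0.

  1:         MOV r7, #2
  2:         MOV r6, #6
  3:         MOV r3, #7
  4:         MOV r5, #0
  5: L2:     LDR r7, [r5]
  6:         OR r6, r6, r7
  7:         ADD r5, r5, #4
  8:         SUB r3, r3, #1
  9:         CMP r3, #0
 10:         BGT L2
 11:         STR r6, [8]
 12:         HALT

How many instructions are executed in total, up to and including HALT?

48

after MOV r7, #2: r7=2
after MOV r6, #6: r6=6
after MOV r3, #7: r3=7
after MOV r5, #0: r5=0
after LDR r7, [r5]: r7=M[0]=24
after OR r6, r6, r7: r6=6|24=30
after ADD r5, r5, #4: r5=0+4=4
after SUB r3, r3, #1: r3=7-1=6
CMP r3, #0  (cmp 6,0)
BGT L2: taken
after LDR r7, [r5]: r7=M[4]=15
after OR r6, r6, r7: r6=30|15=31
after ADD r5, r5, #4: r5=4+4=8
after SUB r3, r3, #1: r3=6-1=5
CMP r3, #0  (cmp 5,0)
BGT L2: taken
after LDR r7, [r5]: r7=M[8]=-2
after OR r6, r6, r7: r6=31|(-2)=-1
after ADD r5, r5, #4: r5=8+4=12
after SUB r3, r3, #1: r3=5-1=4
CMP r3, #0  (cmp 4,0)
BGT L2: taken
after LDR r7, [r5]: r7=M[12]=25
after OR r6, r6, r7: r6=(-1)|25=-1
after ADD r5, r5, #4: r5=12+4=16
after SUB r3, r3, #1: r3=4-1=3
CMP r3, #0  (cmp 3,0)
BGT L2: taken
after LDR r7, [r5]: r7=M[16]=0
after OR r6, r6, r7: r6=(-1)|0=-1
after ADD r5, r5, #4: r5=16+4=20
after SUB r3, r3, #1: r3=3-1=2
CMP r3, #0  (cmp 2,0)
BGT L2: taken
after LDR r7, [r5]: r7=M[20]=3
after OR r6, r6, r7: r6=(-1)|3=-1
after ADD r5, r5, #4: r5=20+4=24
after SUB r3, r3, #1: r3=2-1=1
CMP r3, #0  (cmp 1,0)
BGT L2: taken
after LDR r7, [r5]: r7=M[24]=26
after OR r6, r6, r7: r6=(-1)|26=-1
after ADD r5, r5, #4: r5=24+4=28
after SUB r3, r3, #1: r3=1-1=0
CMP r3, #0  (cmp 0,0)
BGT L2: not taken
STR r6, [8] → M[8]=-1
halt.
Total executed instructions: 48.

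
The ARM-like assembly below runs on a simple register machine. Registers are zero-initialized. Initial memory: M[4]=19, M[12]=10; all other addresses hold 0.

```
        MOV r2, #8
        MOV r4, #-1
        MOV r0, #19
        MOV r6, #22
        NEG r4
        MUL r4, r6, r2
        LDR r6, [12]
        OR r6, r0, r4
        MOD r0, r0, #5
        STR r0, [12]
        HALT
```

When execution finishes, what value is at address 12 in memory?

MOV r2, #8 → r2=8
MOV r4, #-1 → r4=-1
MOV r0, #19 → r0=19
MOV r6, #22 → r6=22
NEG r4 → r4=-(-1)=1
MUL r4, r6, r2 → r4=22*8=176
LDR r6, [12] → r6=M[12]=10
OR r6, r0, r4 → r6=19|176=179
MOD r0, r0, #5 → r0=19%5=4
STR r0, [12] → M[12]=4
halt.

4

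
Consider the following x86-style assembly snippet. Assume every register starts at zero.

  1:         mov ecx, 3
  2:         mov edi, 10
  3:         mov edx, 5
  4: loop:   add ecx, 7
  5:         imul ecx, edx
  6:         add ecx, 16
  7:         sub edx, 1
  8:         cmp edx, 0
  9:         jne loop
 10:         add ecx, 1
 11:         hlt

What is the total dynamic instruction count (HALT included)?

35

mov ecx, 3 → ecx=3
mov edi, 10 → edi=10
mov edx, 5 → edx=5
add ecx, 7 → ecx=3+7=10
imul ecx, edx → ecx=10*5=50
add ecx, 16 → ecx=50+16=66
sub edx, 1 → edx=5-1=4
cmp edx, 0  (cmp 4,0)
jne loop: taken
add ecx, 7 → ecx=66+7=73
imul ecx, edx → ecx=73*4=292
add ecx, 16 → ecx=292+16=308
sub edx, 1 → edx=4-1=3
cmp edx, 0  (cmp 3,0)
jne loop: taken
add ecx, 7 → ecx=308+7=315
imul ecx, edx → ecx=315*3=945
add ecx, 16 → ecx=945+16=961
sub edx, 1 → edx=3-1=2
cmp edx, 0  (cmp 2,0)
jne loop: taken
add ecx, 7 → ecx=961+7=968
imul ecx, edx → ecx=968*2=1936
add ecx, 16 → ecx=1936+16=1952
sub edx, 1 → edx=2-1=1
cmp edx, 0  (cmp 1,0)
jne loop: taken
add ecx, 7 → ecx=1952+7=1959
imul ecx, edx → ecx=1959*1=1959
add ecx, 16 → ecx=1959+16=1975
sub edx, 1 → edx=1-1=0
cmp edx, 0  (cmp 0,0)
jne loop: not taken
add ecx, 1 → ecx=1975+1=1976
halt.
Total executed instructions: 35.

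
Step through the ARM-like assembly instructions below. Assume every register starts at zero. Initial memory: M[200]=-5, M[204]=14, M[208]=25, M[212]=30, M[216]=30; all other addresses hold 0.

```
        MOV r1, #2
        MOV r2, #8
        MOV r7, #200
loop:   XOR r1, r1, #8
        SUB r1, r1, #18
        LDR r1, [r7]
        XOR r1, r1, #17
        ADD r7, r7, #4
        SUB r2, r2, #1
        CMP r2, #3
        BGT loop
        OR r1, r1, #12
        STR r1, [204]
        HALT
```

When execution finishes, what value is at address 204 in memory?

after MOV r1, #2: r1=2
after MOV r2, #8: r2=8
after MOV r7, #200: r7=200
after XOR r1, r1, #8: r1=2^8=10
after SUB r1, r1, #18: r1=10-18=-8
after LDR r1, [r7]: r1=M[200]=-5
after XOR r1, r1, #17: r1=(-5)^17=-22
after ADD r7, r7, #4: r7=200+4=204
after SUB r2, r2, #1: r2=8-1=7
CMP r2, #3  (cmp 7,3)
BGT loop: taken
after XOR r1, r1, #8: r1=(-22)^8=-30
after SUB r1, r1, #18: r1=(-30)-18=-48
after LDR r1, [r7]: r1=M[204]=14
after XOR r1, r1, #17: r1=14^17=31
after ADD r7, r7, #4: r7=204+4=208
after SUB r2, r2, #1: r2=7-1=6
CMP r2, #3  (cmp 6,3)
BGT loop: taken
after XOR r1, r1, #8: r1=31^8=23
after SUB r1, r1, #18: r1=23-18=5
after LDR r1, [r7]: r1=M[208]=25
after XOR r1, r1, #17: r1=25^17=8
after ADD r7, r7, #4: r7=208+4=212
after SUB r2, r2, #1: r2=6-1=5
CMP r2, #3  (cmp 5,3)
BGT loop: taken
after XOR r1, r1, #8: r1=8^8=0
after SUB r1, r1, #18: r1=0-18=-18
after LDR r1, [r7]: r1=M[212]=30
after XOR r1, r1, #17: r1=30^17=15
after ADD r7, r7, #4: r7=212+4=216
after SUB r2, r2, #1: r2=5-1=4
CMP r2, #3  (cmp 4,3)
BGT loop: taken
after XOR r1, r1, #8: r1=15^8=7
after SUB r1, r1, #18: r1=7-18=-11
after LDR r1, [r7]: r1=M[216]=30
after XOR r1, r1, #17: r1=30^17=15
after ADD r7, r7, #4: r7=216+4=220
after SUB r2, r2, #1: r2=4-1=3
CMP r2, #3  (cmp 3,3)
BGT loop: not taken
after OR r1, r1, #12: r1=15|12=15
STR r1, [204] → M[204]=15
halt.

15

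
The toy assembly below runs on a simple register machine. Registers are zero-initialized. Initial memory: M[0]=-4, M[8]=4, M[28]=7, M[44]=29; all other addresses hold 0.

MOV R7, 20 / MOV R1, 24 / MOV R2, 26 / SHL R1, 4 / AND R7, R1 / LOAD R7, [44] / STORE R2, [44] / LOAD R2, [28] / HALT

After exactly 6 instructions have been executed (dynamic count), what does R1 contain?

MOV R7, 20 → R7=20
MOV R1, 24 → R1=24
MOV R2, 26 → R2=26
SHL R1, 4 → R1=24<<4=384
AND R7, R1 → R7=20&384=0
LOAD R7, [44] → R7=M[44]=29
After step 6: R1 = 384.

384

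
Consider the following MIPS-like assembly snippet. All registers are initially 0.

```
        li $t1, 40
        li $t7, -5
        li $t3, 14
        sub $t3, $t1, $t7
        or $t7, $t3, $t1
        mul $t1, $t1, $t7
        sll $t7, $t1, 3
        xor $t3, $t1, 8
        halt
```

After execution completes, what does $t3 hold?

li $t1, 40 → $t1=40
li $t7, -5 → $t7=-5
li $t3, 14 → $t3=14
sub $t3, $t1, $t7 → $t3=40-(-5)=45
or $t7, $t3, $t1 → $t7=45|40=45
mul $t1, $t1, $t7 → $t1=40*45=1800
sll $t7, $t1, 3 → $t7=1800<<3=14400
xor $t3, $t1, 8 → $t3=1800^8=1792
halt.

1792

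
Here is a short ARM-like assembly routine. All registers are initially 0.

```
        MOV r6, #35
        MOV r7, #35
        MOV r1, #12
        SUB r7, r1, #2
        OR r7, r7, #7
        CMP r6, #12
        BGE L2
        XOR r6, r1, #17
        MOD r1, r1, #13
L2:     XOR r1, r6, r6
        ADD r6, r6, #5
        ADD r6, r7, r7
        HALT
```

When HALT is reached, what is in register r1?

0

after MOV r6, #35: r6=35
after MOV r7, #35: r7=35
after MOV r1, #12: r1=12
after SUB r7, r1, #2: r7=12-2=10
after OR r7, r7, #7: r7=10|7=15
CMP r6, #12  (cmp 35,12)
BGE L2: taken
after XOR r1, r6, r6: r1=35^35=0
after ADD r6, r6, #5: r6=35+5=40
after ADD r6, r7, r7: r6=15+15=30
halt.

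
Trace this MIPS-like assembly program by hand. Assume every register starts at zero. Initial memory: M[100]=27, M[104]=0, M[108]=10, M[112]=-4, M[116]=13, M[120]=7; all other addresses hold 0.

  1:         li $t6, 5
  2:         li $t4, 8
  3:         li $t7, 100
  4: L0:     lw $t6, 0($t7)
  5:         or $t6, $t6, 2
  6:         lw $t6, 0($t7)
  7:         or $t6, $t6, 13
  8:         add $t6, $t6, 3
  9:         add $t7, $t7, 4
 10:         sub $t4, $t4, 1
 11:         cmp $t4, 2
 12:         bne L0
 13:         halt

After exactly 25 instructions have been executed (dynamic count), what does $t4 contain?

6

li $t6, 5 → $t6=5
li $t4, 8 → $t4=8
li $t7, 100 → $t7=100
lw $t6, 0($t7) → $t6=M[100]=27
or $t6, $t6, 2 → $t6=27|2=27
lw $t6, 0($t7) → $t6=M[100]=27
or $t6, $t6, 13 → $t6=27|13=31
add $t6, $t6, 3 → $t6=31+3=34
add $t7, $t7, 4 → $t7=100+4=104
sub $t4, $t4, 1 → $t4=8-1=7
cmp $t4, 2  (cmp 7,2)
bne L0: taken
lw $t6, 0($t7) → $t6=M[104]=0
or $t6, $t6, 2 → $t6=0|2=2
lw $t6, 0($t7) → $t6=M[104]=0
or $t6, $t6, 13 → $t6=0|13=13
add $t6, $t6, 3 → $t6=13+3=16
add $t7, $t7, 4 → $t7=104+4=108
sub $t4, $t4, 1 → $t4=7-1=6
cmp $t4, 2  (cmp 6,2)
bne L0: taken
lw $t6, 0($t7) → $t6=M[108]=10
or $t6, $t6, 2 → $t6=10|2=10
lw $t6, 0($t7) → $t6=M[108]=10
or $t6, $t6, 13 → $t6=10|13=15
After step 25: $t4 = 6.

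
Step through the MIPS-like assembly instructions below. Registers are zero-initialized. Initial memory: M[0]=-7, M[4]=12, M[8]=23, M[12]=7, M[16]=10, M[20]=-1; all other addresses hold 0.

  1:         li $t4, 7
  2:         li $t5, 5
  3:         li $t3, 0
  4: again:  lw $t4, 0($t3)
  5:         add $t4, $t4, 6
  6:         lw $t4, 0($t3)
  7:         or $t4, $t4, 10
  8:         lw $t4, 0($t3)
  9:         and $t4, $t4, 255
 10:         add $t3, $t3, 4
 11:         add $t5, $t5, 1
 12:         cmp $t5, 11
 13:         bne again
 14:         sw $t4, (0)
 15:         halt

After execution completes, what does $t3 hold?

24

$t4=7
$t5=5
$t3=0
$t4=M[0]=-7
$t4=(-7)+6=-1
$t4=M[0]=-7
$t4=(-7)|10=-5
$t4=M[0]=-7
$t4=(-7)&255=249
$t3=0+4=4
$t5=5+1=6
cmp $t5, 11  (cmp 6,11)
bne again: taken
$t4=M[4]=12
$t4=12+6=18
$t4=M[4]=12
$t4=12|10=14
$t4=M[4]=12
$t4=12&255=12
$t3=4+4=8
$t5=6+1=7
cmp $t5, 11  (cmp 7,11)
bne again: taken
$t4=M[8]=23
$t4=23+6=29
$t4=M[8]=23
$t4=23|10=31
$t4=M[8]=23
$t4=23&255=23
$t3=8+4=12
$t5=7+1=8
cmp $t5, 11  (cmp 8,11)
bne again: taken
$t4=M[12]=7
$t4=7+6=13
$t4=M[12]=7
$t4=7|10=15
$t4=M[12]=7
$t4=7&255=7
$t3=12+4=16
$t5=8+1=9
cmp $t5, 11  (cmp 9,11)
bne again: taken
$t4=M[16]=10
$t4=10+6=16
$t4=M[16]=10
$t4=10|10=10
$t4=M[16]=10
$t4=10&255=10
$t3=16+4=20
$t5=9+1=10
cmp $t5, 11  (cmp 10,11)
bne again: taken
$t4=M[20]=-1
$t4=(-1)+6=5
$t4=M[20]=-1
$t4=(-1)|10=-1
$t4=M[20]=-1
$t4=(-1)&255=255
$t3=20+4=24
$t5=10+1=11
cmp $t5, 11  (cmp 11,11)
bne again: not taken
sw $t4, (0) → M[0]=255
halt.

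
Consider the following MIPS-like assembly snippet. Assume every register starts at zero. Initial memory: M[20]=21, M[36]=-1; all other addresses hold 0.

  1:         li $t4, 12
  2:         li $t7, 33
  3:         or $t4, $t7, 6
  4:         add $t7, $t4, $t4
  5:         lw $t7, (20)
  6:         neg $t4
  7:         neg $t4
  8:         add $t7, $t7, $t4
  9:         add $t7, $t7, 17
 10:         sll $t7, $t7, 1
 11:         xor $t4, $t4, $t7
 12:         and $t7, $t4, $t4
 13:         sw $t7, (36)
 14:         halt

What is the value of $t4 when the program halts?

189

li $t4, 12 → $t4=12
li $t7, 33 → $t7=33
or $t4, $t7, 6 → $t4=33|6=39
add $t7, $t4, $t4 → $t7=39+39=78
lw $t7, (20) → $t7=M[20]=21
neg $t4 → $t4=-(39)=-39
neg $t4 → $t4=-(-39)=39
add $t7, $t7, $t4 → $t7=21+39=60
add $t7, $t7, 17 → $t7=60+17=77
sll $t7, $t7, 1 → $t7=77<<1=154
xor $t4, $t4, $t7 → $t4=39^154=189
and $t7, $t4, $t4 → $t7=189&189=189
sw $t7, (36) → M[36]=189
halt.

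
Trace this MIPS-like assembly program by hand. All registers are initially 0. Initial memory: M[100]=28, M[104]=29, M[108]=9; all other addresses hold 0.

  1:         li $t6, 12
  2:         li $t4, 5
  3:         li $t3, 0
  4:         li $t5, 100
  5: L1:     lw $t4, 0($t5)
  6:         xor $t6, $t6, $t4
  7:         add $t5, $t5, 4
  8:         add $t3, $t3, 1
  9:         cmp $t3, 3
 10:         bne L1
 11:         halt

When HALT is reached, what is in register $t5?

112

$t6=12
$t4=5
$t3=0
$t5=100
$t4=M[100]=28
$t6=12^28=16
$t5=100+4=104
$t3=0+1=1
cmp $t3, 3  (cmp 1,3)
bne L1: taken
$t4=M[104]=29
$t6=16^29=13
$t5=104+4=108
$t3=1+1=2
cmp $t3, 3  (cmp 2,3)
bne L1: taken
$t4=M[108]=9
$t6=13^9=4
$t5=108+4=112
$t3=2+1=3
cmp $t3, 3  (cmp 3,3)
bne L1: not taken
halt.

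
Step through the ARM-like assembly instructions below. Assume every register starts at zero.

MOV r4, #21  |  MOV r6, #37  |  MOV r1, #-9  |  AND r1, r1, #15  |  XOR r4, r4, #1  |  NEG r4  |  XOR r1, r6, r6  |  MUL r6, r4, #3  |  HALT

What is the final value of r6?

r4=21
r6=37
r1=-9
r1=(-9)&15=7
r4=21^1=20
r4=-(20)=-20
r1=37^37=0
r6=(-20)*3=-60
halt.

-60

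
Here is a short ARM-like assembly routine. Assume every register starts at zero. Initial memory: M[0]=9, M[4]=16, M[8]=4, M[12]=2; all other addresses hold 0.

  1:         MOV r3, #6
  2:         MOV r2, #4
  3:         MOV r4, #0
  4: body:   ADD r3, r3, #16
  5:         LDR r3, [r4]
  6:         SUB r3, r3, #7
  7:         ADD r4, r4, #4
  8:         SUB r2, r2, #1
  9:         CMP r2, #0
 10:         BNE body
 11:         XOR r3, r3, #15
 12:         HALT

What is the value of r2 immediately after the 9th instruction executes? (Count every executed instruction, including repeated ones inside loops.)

3

MOV r3, #6 → r3=6
MOV r2, #4 → r2=4
MOV r4, #0 → r4=0
ADD r3, r3, #16 → r3=6+16=22
LDR r3, [r4] → r3=M[0]=9
SUB r3, r3, #7 → r3=9-7=2
ADD r4, r4, #4 → r4=0+4=4
SUB r2, r2, #1 → r2=4-1=3
CMP r2, #0  (cmp 3,0)
After step 9: r2 = 3.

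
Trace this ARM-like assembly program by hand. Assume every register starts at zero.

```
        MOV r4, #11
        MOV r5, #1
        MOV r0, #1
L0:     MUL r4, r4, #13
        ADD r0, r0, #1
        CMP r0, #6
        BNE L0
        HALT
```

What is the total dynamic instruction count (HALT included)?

24

after MOV r4, #11: r4=11
after MOV r5, #1: r5=1
after MOV r0, #1: r0=1
after MUL r4, r4, #13: r4=11*13=143
after ADD r0, r0, #1: r0=1+1=2
CMP r0, #6  (cmp 2,6)
BNE L0: taken
after MUL r4, r4, #13: r4=143*13=1859
after ADD r0, r0, #1: r0=2+1=3
CMP r0, #6  (cmp 3,6)
BNE L0: taken
after MUL r4, r4, #13: r4=1859*13=24167
after ADD r0, r0, #1: r0=3+1=4
CMP r0, #6  (cmp 4,6)
BNE L0: taken
after MUL r4, r4, #13: r4=24167*13=314171
after ADD r0, r0, #1: r0=4+1=5
CMP r0, #6  (cmp 5,6)
BNE L0: taken
after MUL r4, r4, #13: r4=314171*13=4084223
after ADD r0, r0, #1: r0=5+1=6
CMP r0, #6  (cmp 6,6)
BNE L0: not taken
halt.
Total executed instructions: 24.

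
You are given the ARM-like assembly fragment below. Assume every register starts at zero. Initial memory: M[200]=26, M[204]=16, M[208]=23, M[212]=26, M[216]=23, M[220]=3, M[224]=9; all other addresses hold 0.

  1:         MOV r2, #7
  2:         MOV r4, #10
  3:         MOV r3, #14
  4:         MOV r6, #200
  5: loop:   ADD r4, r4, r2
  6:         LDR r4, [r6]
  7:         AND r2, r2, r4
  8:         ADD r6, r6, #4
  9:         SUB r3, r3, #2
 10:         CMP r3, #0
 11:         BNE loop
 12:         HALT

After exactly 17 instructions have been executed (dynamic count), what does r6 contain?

208

after MOV r2, #7: r2=7
after MOV r4, #10: r4=10
after MOV r3, #14: r3=14
after MOV r6, #200: r6=200
after ADD r4, r4, r2: r4=10+7=17
after LDR r4, [r6]: r4=M[200]=26
after AND r2, r2, r4: r2=7&26=2
after ADD r6, r6, #4: r6=200+4=204
after SUB r3, r3, #2: r3=14-2=12
CMP r3, #0  (cmp 12,0)
BNE loop: taken
after ADD r4, r4, r2: r4=26+2=28
after LDR r4, [r6]: r4=M[204]=16
after AND r2, r2, r4: r2=2&16=0
after ADD r6, r6, #4: r6=204+4=208
after SUB r3, r3, #2: r3=12-2=10
CMP r3, #0  (cmp 10,0)
After step 17: r6 = 208.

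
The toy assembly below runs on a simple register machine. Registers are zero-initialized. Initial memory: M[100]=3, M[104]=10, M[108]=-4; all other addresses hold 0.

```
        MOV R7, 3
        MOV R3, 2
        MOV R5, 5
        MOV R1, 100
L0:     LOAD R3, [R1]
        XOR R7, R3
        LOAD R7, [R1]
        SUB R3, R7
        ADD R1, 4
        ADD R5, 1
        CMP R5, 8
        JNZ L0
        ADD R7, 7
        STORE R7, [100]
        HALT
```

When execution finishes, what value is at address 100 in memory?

after MOV R7, 3: R7=3
after MOV R3, 2: R3=2
after MOV R5, 5: R5=5
after MOV R1, 100: R1=100
after LOAD R3, [R1]: R3=M[100]=3
after XOR R7, R3: R7=3^3=0
after LOAD R7, [R1]: R7=M[100]=3
after SUB R3, R7: R3=3-3=0
after ADD R1, 4: R1=100+4=104
after ADD R5, 1: R5=5+1=6
CMP R5, 8  (cmp 6,8)
JNZ L0: taken
after LOAD R3, [R1]: R3=M[104]=10
after XOR R7, R3: R7=3^10=9
after LOAD R7, [R1]: R7=M[104]=10
after SUB R3, R7: R3=10-10=0
after ADD R1, 4: R1=104+4=108
after ADD R5, 1: R5=6+1=7
CMP R5, 8  (cmp 7,8)
JNZ L0: taken
after LOAD R3, [R1]: R3=M[108]=-4
after XOR R7, R3: R7=10^(-4)=-10
after LOAD R7, [R1]: R7=M[108]=-4
after SUB R3, R7: R3=(-4)-(-4)=0
after ADD R1, 4: R1=108+4=112
after ADD R5, 1: R5=7+1=8
CMP R5, 8  (cmp 8,8)
JNZ L0: not taken
after ADD R7, 7: R7=(-4)+7=3
STORE R7, [100] → M[100]=3
halt.

3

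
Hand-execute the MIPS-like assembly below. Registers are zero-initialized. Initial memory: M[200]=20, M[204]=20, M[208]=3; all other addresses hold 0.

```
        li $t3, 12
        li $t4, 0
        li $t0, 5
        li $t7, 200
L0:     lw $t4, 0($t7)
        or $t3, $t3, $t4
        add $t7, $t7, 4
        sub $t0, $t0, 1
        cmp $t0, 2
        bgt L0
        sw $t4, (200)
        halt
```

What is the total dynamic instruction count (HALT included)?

$t3=12
$t4=0
$t0=5
$t7=200
$t4=M[200]=20
$t3=12|20=28
$t7=200+4=204
$t0=5-1=4
cmp $t0, 2  (cmp 4,2)
bgt L0: taken
$t4=M[204]=20
$t3=28|20=28
$t7=204+4=208
$t0=4-1=3
cmp $t0, 2  (cmp 3,2)
bgt L0: taken
$t4=M[208]=3
$t3=28|3=31
$t7=208+4=212
$t0=3-1=2
cmp $t0, 2  (cmp 2,2)
bgt L0: not taken
sw $t4, (200) → M[200]=3
halt.
Total executed instructions: 24.

24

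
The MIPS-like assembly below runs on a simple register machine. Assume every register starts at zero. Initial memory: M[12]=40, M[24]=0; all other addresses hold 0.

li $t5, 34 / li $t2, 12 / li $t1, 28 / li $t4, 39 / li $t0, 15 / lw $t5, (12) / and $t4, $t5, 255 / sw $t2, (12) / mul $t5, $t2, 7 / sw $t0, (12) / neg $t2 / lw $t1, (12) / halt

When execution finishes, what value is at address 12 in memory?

15

after li $t5, 34: $t5=34
after li $t2, 12: $t2=12
after li $t1, 28: $t1=28
after li $t4, 39: $t4=39
after li $t0, 15: $t0=15
after lw $t5, (12): $t5=M[12]=40
after and $t4, $t5, 255: $t4=40&255=40
sw $t2, (12) → M[12]=12
after mul $t5, $t2, 7: $t5=12*7=84
sw $t0, (12) → M[12]=15
after neg $t2: $t2=-(12)=-12
after lw $t1, (12): $t1=M[12]=15
halt.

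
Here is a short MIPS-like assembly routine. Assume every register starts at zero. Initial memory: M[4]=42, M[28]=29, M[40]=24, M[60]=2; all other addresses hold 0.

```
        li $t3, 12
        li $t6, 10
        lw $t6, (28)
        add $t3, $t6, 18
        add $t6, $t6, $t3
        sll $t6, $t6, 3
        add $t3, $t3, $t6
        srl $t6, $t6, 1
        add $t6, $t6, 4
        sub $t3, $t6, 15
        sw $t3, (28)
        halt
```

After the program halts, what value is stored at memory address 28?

293

li $t3, 12 → $t3=12
li $t6, 10 → $t6=10
lw $t6, (28) → $t6=M[28]=29
add $t3, $t6, 18 → $t3=29+18=47
add $t6, $t6, $t3 → $t6=29+47=76
sll $t6, $t6, 3 → $t6=76<<3=608
add $t3, $t3, $t6 → $t3=47+608=655
srl $t6, $t6, 1 → $t6=608>>1=304
add $t6, $t6, 4 → $t6=304+4=308
sub $t3, $t6, 15 → $t3=308-15=293
sw $t3, (28) → M[28]=293
halt.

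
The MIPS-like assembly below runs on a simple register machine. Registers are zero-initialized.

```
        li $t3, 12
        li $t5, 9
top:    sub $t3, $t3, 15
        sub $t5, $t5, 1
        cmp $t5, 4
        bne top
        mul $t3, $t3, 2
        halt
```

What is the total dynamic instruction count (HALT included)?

li $t3, 12 → $t3=12
li $t5, 9 → $t5=9
sub $t3, $t3, 15 → $t3=12-15=-3
sub $t5, $t5, 1 → $t5=9-1=8
cmp $t5, 4  (cmp 8,4)
bne top: taken
sub $t3, $t3, 15 → $t3=(-3)-15=-18
sub $t5, $t5, 1 → $t5=8-1=7
cmp $t5, 4  (cmp 7,4)
bne top: taken
sub $t3, $t3, 15 → $t3=(-18)-15=-33
sub $t5, $t5, 1 → $t5=7-1=6
cmp $t5, 4  (cmp 6,4)
bne top: taken
sub $t3, $t3, 15 → $t3=(-33)-15=-48
sub $t5, $t5, 1 → $t5=6-1=5
cmp $t5, 4  (cmp 5,4)
bne top: taken
sub $t3, $t3, 15 → $t3=(-48)-15=-63
sub $t5, $t5, 1 → $t5=5-1=4
cmp $t5, 4  (cmp 4,4)
bne top: not taken
mul $t3, $t3, 2 → $t3=(-63)*2=-126
halt.
Total executed instructions: 24.

24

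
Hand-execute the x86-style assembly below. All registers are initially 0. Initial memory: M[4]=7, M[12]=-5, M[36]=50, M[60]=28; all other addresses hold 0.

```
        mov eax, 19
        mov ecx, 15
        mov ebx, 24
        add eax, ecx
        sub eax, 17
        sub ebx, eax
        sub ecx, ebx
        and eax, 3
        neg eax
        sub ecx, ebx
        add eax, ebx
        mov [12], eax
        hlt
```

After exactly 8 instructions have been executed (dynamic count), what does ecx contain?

8

after mov eax, 19: eax=19
after mov ecx, 15: ecx=15
after mov ebx, 24: ebx=24
after add eax, ecx: eax=19+15=34
after sub eax, 17: eax=34-17=17
after sub ebx, eax: ebx=24-17=7
after sub ecx, ebx: ecx=15-7=8
after and eax, 3: eax=17&3=1
After step 8: ecx = 8.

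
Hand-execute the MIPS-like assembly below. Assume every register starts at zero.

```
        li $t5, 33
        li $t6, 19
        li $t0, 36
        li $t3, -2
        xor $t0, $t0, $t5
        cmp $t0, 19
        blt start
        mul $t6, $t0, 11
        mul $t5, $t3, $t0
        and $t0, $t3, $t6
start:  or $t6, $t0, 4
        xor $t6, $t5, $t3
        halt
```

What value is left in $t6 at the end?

after li $t5, 33: $t5=33
after li $t6, 19: $t6=19
after li $t0, 36: $t0=36
after li $t3, -2: $t3=-2
after xor $t0, $t0, $t5: $t0=36^33=5
cmp $t0, 19  (cmp 5,19)
blt start: taken
after or $t6, $t0, 4: $t6=5|4=5
after xor $t6, $t5, $t3: $t6=33^(-2)=-33
halt.

-33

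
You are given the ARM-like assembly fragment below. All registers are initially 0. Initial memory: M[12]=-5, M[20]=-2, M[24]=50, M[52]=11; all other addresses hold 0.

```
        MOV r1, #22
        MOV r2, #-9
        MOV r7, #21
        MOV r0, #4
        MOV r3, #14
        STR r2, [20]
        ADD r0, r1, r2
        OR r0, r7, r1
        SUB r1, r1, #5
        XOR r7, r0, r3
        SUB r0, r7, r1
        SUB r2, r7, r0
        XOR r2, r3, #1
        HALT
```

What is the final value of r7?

25

r1=22
r2=-9
r7=21
r0=4
r3=14
STR r2, [20] → M[20]=-9
r0=22+(-9)=13
r0=21|22=23
r1=22-5=17
r7=23^14=25
r0=25-17=8
r2=25-8=17
r2=14^1=15
halt.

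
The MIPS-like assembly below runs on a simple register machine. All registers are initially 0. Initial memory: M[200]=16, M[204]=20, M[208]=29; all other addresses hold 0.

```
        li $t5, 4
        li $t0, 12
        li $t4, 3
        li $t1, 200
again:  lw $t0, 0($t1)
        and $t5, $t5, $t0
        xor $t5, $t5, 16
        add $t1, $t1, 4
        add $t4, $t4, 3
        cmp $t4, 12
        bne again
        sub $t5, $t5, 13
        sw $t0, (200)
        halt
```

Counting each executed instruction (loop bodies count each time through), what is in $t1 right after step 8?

$t5=4
$t0=12
$t4=3
$t1=200
$t0=M[200]=16
$t5=4&16=0
$t5=0^16=16
$t1=200+4=204
After step 8: $t1 = 204.

204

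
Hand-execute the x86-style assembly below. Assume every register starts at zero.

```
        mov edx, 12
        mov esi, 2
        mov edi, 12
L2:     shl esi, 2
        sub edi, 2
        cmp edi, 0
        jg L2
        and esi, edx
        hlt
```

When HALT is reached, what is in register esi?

0

after mov edx, 12: edx=12
after mov esi, 2: esi=2
after mov edi, 12: edi=12
after shl esi, 2: esi=2<<2=8
after sub edi, 2: edi=12-2=10
cmp edi, 0  (cmp 10,0)
jg L2: taken
after shl esi, 2: esi=8<<2=32
after sub edi, 2: edi=10-2=8
cmp edi, 0  (cmp 8,0)
jg L2: taken
after shl esi, 2: esi=32<<2=128
after sub edi, 2: edi=8-2=6
cmp edi, 0  (cmp 6,0)
jg L2: taken
after shl esi, 2: esi=128<<2=512
after sub edi, 2: edi=6-2=4
cmp edi, 0  (cmp 4,0)
jg L2: taken
after shl esi, 2: esi=512<<2=2048
after sub edi, 2: edi=4-2=2
cmp edi, 0  (cmp 2,0)
jg L2: taken
after shl esi, 2: esi=2048<<2=8192
after sub edi, 2: edi=2-2=0
cmp edi, 0  (cmp 0,0)
jg L2: not taken
after and esi, edx: esi=8192&12=0
halt.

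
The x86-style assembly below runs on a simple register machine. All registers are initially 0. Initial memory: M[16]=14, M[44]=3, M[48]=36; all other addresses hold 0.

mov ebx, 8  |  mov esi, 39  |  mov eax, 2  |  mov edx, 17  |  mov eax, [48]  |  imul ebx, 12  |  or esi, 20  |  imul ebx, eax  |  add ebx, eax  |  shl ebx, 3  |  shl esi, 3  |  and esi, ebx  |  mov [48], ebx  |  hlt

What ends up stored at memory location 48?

27936

mov ebx, 8 → ebx=8
mov esi, 39 → esi=39
mov eax, 2 → eax=2
mov edx, 17 → edx=17
mov eax, [48] → eax=M[48]=36
imul ebx, 12 → ebx=8*12=96
or esi, 20 → esi=39|20=55
imul ebx, eax → ebx=96*36=3456
add ebx, eax → ebx=3456+36=3492
shl ebx, 3 → ebx=3492<<3=27936
shl esi, 3 → esi=55<<3=440
and esi, ebx → esi=440&27936=288
mov [48], ebx → M[48]=27936
halt.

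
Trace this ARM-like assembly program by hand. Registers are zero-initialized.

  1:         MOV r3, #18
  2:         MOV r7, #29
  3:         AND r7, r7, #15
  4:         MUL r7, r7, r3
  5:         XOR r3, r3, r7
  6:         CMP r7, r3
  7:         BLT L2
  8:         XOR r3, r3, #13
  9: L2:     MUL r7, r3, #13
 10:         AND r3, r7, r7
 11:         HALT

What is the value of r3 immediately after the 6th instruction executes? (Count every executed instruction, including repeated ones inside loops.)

248

r3=18
r7=29
r7=29&15=13
r7=13*18=234
r3=18^234=248
CMP r7, r3  (cmp 234,248)
After step 6: r3 = 248.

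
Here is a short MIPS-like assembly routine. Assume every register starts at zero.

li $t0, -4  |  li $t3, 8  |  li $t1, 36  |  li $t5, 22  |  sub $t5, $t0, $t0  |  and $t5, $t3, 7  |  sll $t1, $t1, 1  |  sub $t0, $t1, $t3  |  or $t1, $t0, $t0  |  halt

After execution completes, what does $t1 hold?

$t0=-4
$t3=8
$t1=36
$t5=22
$t5=(-4)-(-4)=0
$t5=8&7=0
$t1=36<<1=72
$t0=72-8=64
$t1=64|64=64
halt.

64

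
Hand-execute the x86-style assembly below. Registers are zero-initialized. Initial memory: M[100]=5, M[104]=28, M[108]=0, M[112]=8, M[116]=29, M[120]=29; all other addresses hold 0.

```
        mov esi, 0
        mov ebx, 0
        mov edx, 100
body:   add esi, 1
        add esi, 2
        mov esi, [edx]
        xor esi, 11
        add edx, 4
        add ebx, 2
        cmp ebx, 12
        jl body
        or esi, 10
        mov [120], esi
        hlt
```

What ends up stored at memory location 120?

30

after mov esi, 0: esi=0
after mov ebx, 0: ebx=0
after mov edx, 100: edx=100
after add esi, 1: esi=0+1=1
after add esi, 2: esi=1+2=3
after mov esi, [edx]: esi=M[100]=5
after xor esi, 11: esi=5^11=14
after add edx, 4: edx=100+4=104
after add ebx, 2: ebx=0+2=2
cmp ebx, 12  (cmp 2,12)
jl body: taken
after add esi, 1: esi=14+1=15
after add esi, 2: esi=15+2=17
after mov esi, [edx]: esi=M[104]=28
after xor esi, 11: esi=28^11=23
after add edx, 4: edx=104+4=108
after add ebx, 2: ebx=2+2=4
cmp ebx, 12  (cmp 4,12)
jl body: taken
after add esi, 1: esi=23+1=24
after add esi, 2: esi=24+2=26
after mov esi, [edx]: esi=M[108]=0
after xor esi, 11: esi=0^11=11
after add edx, 4: edx=108+4=112
after add ebx, 2: ebx=4+2=6
cmp ebx, 12  (cmp 6,12)
jl body: taken
after add esi, 1: esi=11+1=12
after add esi, 2: esi=12+2=14
after mov esi, [edx]: esi=M[112]=8
after xor esi, 11: esi=8^11=3
after add edx, 4: edx=112+4=116
after add ebx, 2: ebx=6+2=8
cmp ebx, 12  (cmp 8,12)
jl body: taken
after add esi, 1: esi=3+1=4
after add esi, 2: esi=4+2=6
after mov esi, [edx]: esi=M[116]=29
after xor esi, 11: esi=29^11=22
after add edx, 4: edx=116+4=120
after add ebx, 2: ebx=8+2=10
cmp ebx, 12  (cmp 10,12)
jl body: taken
after add esi, 1: esi=22+1=23
after add esi, 2: esi=23+2=25
after mov esi, [edx]: esi=M[120]=29
after xor esi, 11: esi=29^11=22
after add edx, 4: edx=120+4=124
after add ebx, 2: ebx=10+2=12
cmp ebx, 12  (cmp 12,12)
jl body: not taken
after or esi, 10: esi=22|10=30
mov [120], esi → M[120]=30
halt.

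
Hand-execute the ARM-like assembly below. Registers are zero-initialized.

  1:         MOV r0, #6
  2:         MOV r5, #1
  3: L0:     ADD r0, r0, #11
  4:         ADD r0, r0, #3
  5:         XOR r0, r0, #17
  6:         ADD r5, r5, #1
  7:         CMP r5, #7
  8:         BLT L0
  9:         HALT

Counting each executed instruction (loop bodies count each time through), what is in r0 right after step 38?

MOV r0, #6 → r0=6
MOV r5, #1 → r5=1
ADD r0, r0, #11 → r0=6+11=17
ADD r0, r0, #3 → r0=17+3=20
XOR r0, r0, #17 → r0=20^17=5
ADD r5, r5, #1 → r5=1+1=2
CMP r5, #7  (cmp 2,7)
BLT L0: taken
ADD r0, r0, #11 → r0=5+11=16
ADD r0, r0, #3 → r0=16+3=19
XOR r0, r0, #17 → r0=19^17=2
ADD r5, r5, #1 → r5=2+1=3
CMP r5, #7  (cmp 3,7)
BLT L0: taken
ADD r0, r0, #11 → r0=2+11=13
ADD r0, r0, #3 → r0=13+3=16
XOR r0, r0, #17 → r0=16^17=1
ADD r5, r5, #1 → r5=3+1=4
CMP r5, #7  (cmp 4,7)
BLT L0: taken
ADD r0, r0, #11 → r0=1+11=12
ADD r0, r0, #3 → r0=12+3=15
XOR r0, r0, #17 → r0=15^17=30
ADD r5, r5, #1 → r5=4+1=5
CMP r5, #7  (cmp 5,7)
BLT L0: taken
ADD r0, r0, #11 → r0=30+11=41
ADD r0, r0, #3 → r0=41+3=44
XOR r0, r0, #17 → r0=44^17=61
ADD r5, r5, #1 → r5=5+1=6
CMP r5, #7  (cmp 6,7)
BLT L0: taken
ADD r0, r0, #11 → r0=61+11=72
ADD r0, r0, #3 → r0=72+3=75
XOR r0, r0, #17 → r0=75^17=90
ADD r5, r5, #1 → r5=6+1=7
CMP r5, #7  (cmp 7,7)
BLT L0: not taken
After step 38: r0 = 90.

90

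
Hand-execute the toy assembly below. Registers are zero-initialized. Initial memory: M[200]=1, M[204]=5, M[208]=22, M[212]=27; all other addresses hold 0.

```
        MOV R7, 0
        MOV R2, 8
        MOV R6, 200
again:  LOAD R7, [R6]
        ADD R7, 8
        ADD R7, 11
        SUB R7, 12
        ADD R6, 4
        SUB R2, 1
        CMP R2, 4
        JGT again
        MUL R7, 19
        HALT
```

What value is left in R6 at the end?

R7=0
R2=8
R6=200
R7=M[200]=1
R7=1+8=9
R7=9+11=20
R7=20-12=8
R6=200+4=204
R2=8-1=7
CMP R2, 4  (cmp 7,4)
JGT again: taken
R7=M[204]=5
R7=5+8=13
R7=13+11=24
R7=24-12=12
R6=204+4=208
R2=7-1=6
CMP R2, 4  (cmp 6,4)
JGT again: taken
R7=M[208]=22
R7=22+8=30
R7=30+11=41
R7=41-12=29
R6=208+4=212
R2=6-1=5
CMP R2, 4  (cmp 5,4)
JGT again: taken
R7=M[212]=27
R7=27+8=35
R7=35+11=46
R7=46-12=34
R6=212+4=216
R2=5-1=4
CMP R2, 4  (cmp 4,4)
JGT again: not taken
R7=34*19=646
halt.

216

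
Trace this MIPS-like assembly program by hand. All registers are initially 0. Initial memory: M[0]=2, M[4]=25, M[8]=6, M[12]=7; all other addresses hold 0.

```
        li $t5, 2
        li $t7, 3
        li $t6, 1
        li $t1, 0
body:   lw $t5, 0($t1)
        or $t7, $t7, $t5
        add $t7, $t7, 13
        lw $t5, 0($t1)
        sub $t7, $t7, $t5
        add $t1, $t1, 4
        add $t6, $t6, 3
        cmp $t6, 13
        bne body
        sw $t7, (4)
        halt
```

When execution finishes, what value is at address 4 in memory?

37

after li $t5, 2: $t5=2
after li $t7, 3: $t7=3
after li $t6, 1: $t6=1
after li $t1, 0: $t1=0
after lw $t5, 0($t1): $t5=M[0]=2
after or $t7, $t7, $t5: $t7=3|2=3
after add $t7, $t7, 13: $t7=3+13=16
after lw $t5, 0($t1): $t5=M[0]=2
after sub $t7, $t7, $t5: $t7=16-2=14
after add $t1, $t1, 4: $t1=0+4=4
after add $t6, $t6, 3: $t6=1+3=4
cmp $t6, 13  (cmp 4,13)
bne body: taken
after lw $t5, 0($t1): $t5=M[4]=25
after or $t7, $t7, $t5: $t7=14|25=31
after add $t7, $t7, 13: $t7=31+13=44
after lw $t5, 0($t1): $t5=M[4]=25
after sub $t7, $t7, $t5: $t7=44-25=19
after add $t1, $t1, 4: $t1=4+4=8
after add $t6, $t6, 3: $t6=4+3=7
cmp $t6, 13  (cmp 7,13)
bne body: taken
after lw $t5, 0($t1): $t5=M[8]=6
after or $t7, $t7, $t5: $t7=19|6=23
after add $t7, $t7, 13: $t7=23+13=36
after lw $t5, 0($t1): $t5=M[8]=6
after sub $t7, $t7, $t5: $t7=36-6=30
after add $t1, $t1, 4: $t1=8+4=12
after add $t6, $t6, 3: $t6=7+3=10
cmp $t6, 13  (cmp 10,13)
bne body: taken
after lw $t5, 0($t1): $t5=M[12]=7
after or $t7, $t7, $t5: $t7=30|7=31
after add $t7, $t7, 13: $t7=31+13=44
after lw $t5, 0($t1): $t5=M[12]=7
after sub $t7, $t7, $t5: $t7=44-7=37
after add $t1, $t1, 4: $t1=12+4=16
after add $t6, $t6, 3: $t6=10+3=13
cmp $t6, 13  (cmp 13,13)
bne body: not taken
sw $t7, (4) → M[4]=37
halt.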